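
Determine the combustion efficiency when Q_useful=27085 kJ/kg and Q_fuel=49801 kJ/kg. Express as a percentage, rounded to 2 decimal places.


Efficiency = (Q_useful / Q_fuel) * 100
Efficiency = (27085 / 49801) * 100
Efficiency = 0.5439 * 100 = 54.39%


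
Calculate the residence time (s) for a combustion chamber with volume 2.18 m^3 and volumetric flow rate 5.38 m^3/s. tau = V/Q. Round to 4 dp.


tau = V / Q_flow
tau = 2.18 / 5.38 = 0.4052 s


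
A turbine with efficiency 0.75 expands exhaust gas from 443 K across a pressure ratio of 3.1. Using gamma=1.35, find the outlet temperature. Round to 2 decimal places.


T_out = T_in * (1 - eta * (1 - PR^(-(gamma-1)/gamma)))
Exponent = -(1.35-1)/1.35 = -0.25925926
PR^exp = 3.1^(-0.25925926) = 0.74577862
Factor = 1 - 0.75*(1 - 0.74577862) = 0.80933397
T_out = 443 * 0.80933397 = 358.53 K


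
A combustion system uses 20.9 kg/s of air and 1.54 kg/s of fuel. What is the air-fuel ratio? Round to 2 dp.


AFR = m_air / m_fuel
AFR = 20.9 / 1.54 = 13.57


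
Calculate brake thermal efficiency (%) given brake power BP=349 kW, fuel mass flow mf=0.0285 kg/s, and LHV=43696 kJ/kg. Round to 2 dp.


eta_BTE = (BP / (mf * LHV)) * 100
Denominator = 0.0285 * 43696 = 1245.3360 kW
eta_BTE = (349 / 1245.3360) * 100 = 28.02%


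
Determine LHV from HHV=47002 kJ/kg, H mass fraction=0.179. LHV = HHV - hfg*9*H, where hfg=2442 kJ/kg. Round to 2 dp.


LHV = HHV - hfg * 9 * H
Water correction = 2442 * 9 * 0.179 = 3934.062 kJ/kg
LHV = 47002 - 3934.062 = 43067.94 kJ/kg


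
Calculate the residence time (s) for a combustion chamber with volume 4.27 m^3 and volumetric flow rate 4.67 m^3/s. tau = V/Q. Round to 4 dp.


tau = V / Q_flow
tau = 4.27 / 4.67 = 0.9143 s


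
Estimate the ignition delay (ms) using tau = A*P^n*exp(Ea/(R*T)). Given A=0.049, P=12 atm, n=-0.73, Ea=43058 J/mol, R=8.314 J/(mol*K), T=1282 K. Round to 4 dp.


tau = A * P^n * exp(Ea/(R*T))
P^n = 12^(-0.73) = 0.16300379
Ea/(R*T) = 43058/(8.314*1282) = 4.039762
exp(Ea/(R*T)) = 56.812835
tau = 0.049 * 0.16300379 * 56.812835 = 0.4538 ms


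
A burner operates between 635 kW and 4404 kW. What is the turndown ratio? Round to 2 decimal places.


TDR = Q_max / Q_min
TDR = 4404 / 635 = 6.94


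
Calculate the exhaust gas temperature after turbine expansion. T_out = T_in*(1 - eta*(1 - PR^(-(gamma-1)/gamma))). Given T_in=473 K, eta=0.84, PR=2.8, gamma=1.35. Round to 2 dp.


T_out = T_in * (1 - eta * (1 - PR^(-(gamma-1)/gamma)))
Exponent = -(1.35-1)/1.35 = -0.25925926
PR^exp = 2.8^(-0.25925926) = 0.76572026
Factor = 1 - 0.84*(1 - 0.76572026) = 0.80320502
T_out = 473 * 0.80320502 = 379.92 K


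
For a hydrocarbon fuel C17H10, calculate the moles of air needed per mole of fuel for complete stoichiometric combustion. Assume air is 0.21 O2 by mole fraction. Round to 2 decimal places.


Balanced combustion: C17H10 + 19.5 O2 -> 17 CO2 + 5 H2O
O2 needed = C + H/4 = 17 + 10/4 = 19.50 moles
Air moles = O2 / 0.21 = 19.50 / 0.21 = 92.86 moles air


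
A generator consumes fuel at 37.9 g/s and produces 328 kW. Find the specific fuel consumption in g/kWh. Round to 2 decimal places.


SFC = (mf / BP) * 3600
Rate = 37.9 / 328 = 0.115549 g/(s*kW)
SFC = 0.115549 * 3600 = 415.98 g/kWh


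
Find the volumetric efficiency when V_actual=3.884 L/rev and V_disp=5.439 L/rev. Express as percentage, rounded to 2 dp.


eta_v = (V_actual / V_disp) * 100
Ratio = 3.884 / 5.439 = 0.7141
eta_v = 0.7141 * 100 = 71.41%


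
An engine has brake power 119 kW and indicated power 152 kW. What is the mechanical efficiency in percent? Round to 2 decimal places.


eta_mech = (BP / IP) * 100
Ratio = 119 / 152 = 0.7829
eta_mech = 0.7829 * 100 = 78.29%


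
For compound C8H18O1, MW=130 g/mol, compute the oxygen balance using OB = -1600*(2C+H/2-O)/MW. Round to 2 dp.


OB = -1600 * (2C + H/2 - O) / MW
Inner = 2*8 + 18/2 - 1 = 24.00
OB = -1600 * 24.00 / 130 = -295.38%


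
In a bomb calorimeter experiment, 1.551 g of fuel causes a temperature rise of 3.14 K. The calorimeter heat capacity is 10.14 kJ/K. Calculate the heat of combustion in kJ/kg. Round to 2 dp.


Hc = C_cal * delta_T / m_fuel
Q_released = 10.14 * 3.14 = 31.8396 kJ
m_fuel = 1.551 g = 1.551/1000 kg = 0.001551 kg
Hc = 31.8396 / 0.001551 = 20528.43 kJ/kg


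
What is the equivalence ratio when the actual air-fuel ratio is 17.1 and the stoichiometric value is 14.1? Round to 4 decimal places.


phi = AFR_stoich / AFR_actual
phi = 14.1 / 17.1 = 0.8246


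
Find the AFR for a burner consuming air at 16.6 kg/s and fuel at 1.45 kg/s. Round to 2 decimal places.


AFR = m_air / m_fuel
AFR = 16.6 / 1.45 = 11.45


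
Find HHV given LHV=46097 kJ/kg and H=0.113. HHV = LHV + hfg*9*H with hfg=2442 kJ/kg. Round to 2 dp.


HHV = LHV + hfg * 9 * H
Water addition = 2442 * 9 * 0.113 = 2483.514 kJ/kg
HHV = 46097 + 2483.514 = 48580.51 kJ/kg


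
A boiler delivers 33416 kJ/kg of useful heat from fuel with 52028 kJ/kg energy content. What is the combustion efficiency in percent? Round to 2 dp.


Efficiency = (Q_useful / Q_fuel) * 100
Efficiency = (33416 / 52028) * 100
Efficiency = 0.6423 * 100 = 64.23%


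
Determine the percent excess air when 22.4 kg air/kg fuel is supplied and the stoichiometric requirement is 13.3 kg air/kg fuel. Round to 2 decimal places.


Excess air = actual - stoichiometric = 22.4 - 13.3 = 9.10 kg/kg fuel
Excess air % = (excess / stoich) * 100 = (9.10 / 13.3) * 100 = 68.42%


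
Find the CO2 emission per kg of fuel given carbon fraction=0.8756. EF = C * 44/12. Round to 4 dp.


EF = C_frac * (M_CO2 / M_C)
EF = 0.8756 * (44/12)
EF = 0.8756 * 3.666667 = 3.2105 kg_CO2/kg_fuel


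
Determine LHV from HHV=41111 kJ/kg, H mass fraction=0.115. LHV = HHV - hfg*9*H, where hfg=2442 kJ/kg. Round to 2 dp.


LHV = HHV - hfg * 9 * H
Water correction = 2442 * 9 * 0.115 = 2527.470 kJ/kg
LHV = 41111 - 2527.470 = 38583.53 kJ/kg


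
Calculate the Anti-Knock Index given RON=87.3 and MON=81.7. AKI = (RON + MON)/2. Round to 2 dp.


AKI = (RON + MON) / 2
AKI = (87.3 + 81.7) / 2
AKI = 169.0 / 2 = 84.50


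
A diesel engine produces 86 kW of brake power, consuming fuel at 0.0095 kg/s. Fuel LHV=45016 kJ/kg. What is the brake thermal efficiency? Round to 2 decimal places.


eta_BTE = (BP / (mf * LHV)) * 100
Denominator = 0.0095 * 45016 = 427.6520 kW
eta_BTE = (86 / 427.6520) * 100 = 20.11%


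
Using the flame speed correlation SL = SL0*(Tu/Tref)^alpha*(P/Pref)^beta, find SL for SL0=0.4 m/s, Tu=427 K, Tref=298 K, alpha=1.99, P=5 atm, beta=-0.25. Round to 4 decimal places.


SL = SL0 * (Tu/Tref)^alpha * (P/Pref)^beta
T ratio = 427/298 = 1.43288591
(T ratio)^alpha = 1.43288591^1.99 = 2.045790
(P/Pref)^beta = 5^(-0.25) = 0.668740
SL = 0.4 * 2.045790 * 0.668740 = 0.5472 m/s


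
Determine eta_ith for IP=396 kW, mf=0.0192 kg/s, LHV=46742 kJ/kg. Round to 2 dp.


eta_ith = (IP / (mf * LHV)) * 100
Denominator = 0.0192 * 46742 = 897.4464 kW
eta_ith = (396 / 897.4464) * 100 = 44.13%


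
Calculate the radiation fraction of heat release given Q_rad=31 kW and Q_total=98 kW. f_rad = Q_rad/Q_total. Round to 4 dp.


f_rad = Q_rad / Q_total
f_rad = 31 / 98 = 0.3163


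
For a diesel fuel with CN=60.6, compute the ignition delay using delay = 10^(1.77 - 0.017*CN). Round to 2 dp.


delay = 10^(1.77 - 0.017*CN)
Exponent = 1.77 - 0.017*60.6 = 0.7398
delay = 10^0.7398 = 5.49 ms


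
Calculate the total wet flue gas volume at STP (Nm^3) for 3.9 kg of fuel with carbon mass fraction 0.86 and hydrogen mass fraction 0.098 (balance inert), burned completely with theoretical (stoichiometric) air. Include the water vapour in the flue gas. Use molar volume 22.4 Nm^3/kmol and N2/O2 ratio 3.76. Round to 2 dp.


Per kg fuel: CO2 = (C/12 kmol)*22.4 = (0.86/12)*22.4 = 1.60533 Nm^3
Per kg fuel: H2O = (H/2 kmol)*22.4 = (0.098/2)*22.4 = 1.09760 Nm^3
O2 needed per kg fuel = C/12 + H/4 = 0.86/12 + 0.098/4 = 0.09616667 kmol
Per kg fuel: N2 = O2*3.76*22.4 = 0.09616667*3.76*22.4 = 8.09954 Nm^3
Total per kg = 1.60533 + 1.09760 + 8.09954 = 10.80247 Nm^3
Total = 10.80247 * 3.9 = 42.13 Nm^3


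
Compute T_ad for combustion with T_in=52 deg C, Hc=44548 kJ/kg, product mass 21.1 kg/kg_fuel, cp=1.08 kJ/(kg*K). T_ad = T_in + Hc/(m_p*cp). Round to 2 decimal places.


T_ad = T_in + Hc / (m_p * cp)
Denominator = 21.1 * 1.08 = 22.7880
Temperature rise = 44548 / 22.7880 = 1954.89 K
T_ad = 52 + 1954.89 = 2006.89 deg C


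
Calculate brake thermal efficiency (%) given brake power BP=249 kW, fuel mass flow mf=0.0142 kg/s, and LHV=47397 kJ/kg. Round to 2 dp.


eta_BTE = (BP / (mf * LHV)) * 100
Denominator = 0.0142 * 47397 = 673.0374 kW
eta_BTE = (249 / 673.0374) * 100 = 37.00%


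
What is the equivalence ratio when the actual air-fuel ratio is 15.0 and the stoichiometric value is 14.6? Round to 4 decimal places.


phi = AFR_stoich / AFR_actual
phi = 14.6 / 15.0 = 0.9733


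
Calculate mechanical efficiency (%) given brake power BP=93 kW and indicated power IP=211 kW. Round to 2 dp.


eta_mech = (BP / IP) * 100
Ratio = 93 / 211 = 0.4408
eta_mech = 0.4408 * 100 = 44.08%


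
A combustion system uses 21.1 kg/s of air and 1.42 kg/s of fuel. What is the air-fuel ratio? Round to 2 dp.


AFR = m_air / m_fuel
AFR = 21.1 / 1.42 = 14.86


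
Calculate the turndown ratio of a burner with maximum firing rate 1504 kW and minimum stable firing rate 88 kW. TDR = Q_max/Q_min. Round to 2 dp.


TDR = Q_max / Q_min
TDR = 1504 / 88 = 17.09


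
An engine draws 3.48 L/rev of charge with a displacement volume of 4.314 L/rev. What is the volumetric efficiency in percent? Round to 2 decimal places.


eta_v = (V_actual / V_disp) * 100
Ratio = 3.48 / 4.314 = 0.8067
eta_v = 0.8067 * 100 = 80.67%


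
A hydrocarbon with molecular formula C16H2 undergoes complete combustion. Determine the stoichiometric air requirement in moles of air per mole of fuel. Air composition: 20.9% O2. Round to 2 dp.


Balanced combustion: C16H2 + 16.5 O2 -> 16 CO2 + 1 H2O
O2 needed = C + H/4 = 16 + 2/4 = 16.50 moles
Air moles = O2 / 0.209 = 16.50 / 0.209 = 78.95 moles air


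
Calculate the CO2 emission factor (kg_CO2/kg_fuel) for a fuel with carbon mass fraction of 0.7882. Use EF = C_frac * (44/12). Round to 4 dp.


EF = C_frac * (M_CO2 / M_C)
EF = 0.7882 * (44/12)
EF = 0.7882 * 3.666667 = 2.8901 kg_CO2/kg_fuel


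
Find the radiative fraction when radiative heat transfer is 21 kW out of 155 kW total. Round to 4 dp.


f_rad = Q_rad / Q_total
f_rad = 21 / 155 = 0.1355


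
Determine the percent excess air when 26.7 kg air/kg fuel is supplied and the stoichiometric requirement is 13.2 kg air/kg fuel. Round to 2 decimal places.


Excess air = actual - stoichiometric = 26.7 - 13.2 = 13.50 kg/kg fuel
Excess air % = (excess / stoich) * 100 = (13.50 / 13.2) * 100 = 102.27%


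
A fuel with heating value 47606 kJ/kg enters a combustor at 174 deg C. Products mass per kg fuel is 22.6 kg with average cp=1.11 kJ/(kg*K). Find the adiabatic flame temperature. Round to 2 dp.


T_ad = T_in + Hc / (m_p * cp)
Denominator = 22.6 * 1.11 = 25.0860
Temperature rise = 47606 / 25.0860 = 1897.71 K
T_ad = 174 + 1897.71 = 2071.71 deg C


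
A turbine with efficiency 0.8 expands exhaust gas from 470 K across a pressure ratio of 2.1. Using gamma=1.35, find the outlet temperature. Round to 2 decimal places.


T_out = T_in * (1 - eta * (1 - PR^(-(gamma-1)/gamma)))
Exponent = -(1.35-1)/1.35 = -0.25925926
PR^exp = 2.1^(-0.25925926) = 0.82501466
Factor = 1 - 0.8*(1 - 0.82501466) = 0.86001173
T_out = 470 * 0.86001173 = 404.21 K


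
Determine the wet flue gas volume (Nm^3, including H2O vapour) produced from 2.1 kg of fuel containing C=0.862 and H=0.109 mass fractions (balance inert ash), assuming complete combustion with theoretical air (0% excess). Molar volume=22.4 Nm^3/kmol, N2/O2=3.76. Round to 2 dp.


Per kg fuel: CO2 = (C/12 kmol)*22.4 = (0.862/12)*22.4 = 1.60907 Nm^3
Per kg fuel: H2O = (H/2 kmol)*22.4 = (0.109/2)*22.4 = 1.22080 Nm^3
O2 needed per kg fuel = C/12 + H/4 = 0.862/12 + 0.109/4 = 0.09908333 kmol
Per kg fuel: N2 = O2*3.76*22.4 = 0.09908333*3.76*22.4 = 8.34519 Nm^3
Total per kg = 1.60907 + 1.22080 + 8.34519 = 11.17506 Nm^3
Total = 11.17506 * 2.1 = 23.47 Nm^3


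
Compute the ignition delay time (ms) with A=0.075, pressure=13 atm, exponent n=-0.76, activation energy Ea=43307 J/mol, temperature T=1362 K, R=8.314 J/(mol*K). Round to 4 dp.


tau = A * P^n * exp(Ea/(R*T))
P^n = 13^(-0.76) = 0.14236494
Ea/(R*T) = 43307/(8.314*1362) = 3.824467
exp(Ea/(R*T)) = 45.808400
tau = 0.075 * 0.14236494 * 45.808400 = 0.4891 ms


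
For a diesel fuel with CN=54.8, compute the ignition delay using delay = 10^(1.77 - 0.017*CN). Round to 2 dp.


delay = 10^(1.77 - 0.017*CN)
Exponent = 1.77 - 0.017*54.8 = 0.8384
delay = 10^0.8384 = 6.89 ms


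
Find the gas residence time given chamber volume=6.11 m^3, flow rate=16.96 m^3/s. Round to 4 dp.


tau = V / Q_flow
tau = 6.11 / 16.96 = 0.3603 s


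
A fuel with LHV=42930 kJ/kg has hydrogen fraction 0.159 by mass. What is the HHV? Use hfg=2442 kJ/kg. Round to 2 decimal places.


HHV = LHV + hfg * 9 * H
Water addition = 2442 * 9 * 0.159 = 3494.502 kJ/kg
HHV = 42930 + 3494.502 = 46424.50 kJ/kg


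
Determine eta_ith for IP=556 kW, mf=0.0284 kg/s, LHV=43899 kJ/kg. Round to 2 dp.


eta_ith = (IP / (mf * LHV)) * 100
Denominator = 0.0284 * 43899 = 1246.7316 kW
eta_ith = (556 / 1246.7316) * 100 = 44.60%


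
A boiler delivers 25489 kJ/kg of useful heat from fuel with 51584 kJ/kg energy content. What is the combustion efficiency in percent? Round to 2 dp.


Efficiency = (Q_useful / Q_fuel) * 100
Efficiency = (25489 / 51584) * 100
Efficiency = 0.4941 * 100 = 49.41%


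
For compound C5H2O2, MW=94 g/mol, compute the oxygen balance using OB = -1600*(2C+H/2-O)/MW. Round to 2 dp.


OB = -1600 * (2C + H/2 - O) / MW
Inner = 2*5 + 2/2 - 2 = 9.00
OB = -1600 * 9.00 / 94 = -153.19%


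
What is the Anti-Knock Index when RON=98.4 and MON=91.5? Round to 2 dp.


AKI = (RON + MON) / 2
AKI = (98.4 + 91.5) / 2
AKI = 189.9 / 2 = 94.95


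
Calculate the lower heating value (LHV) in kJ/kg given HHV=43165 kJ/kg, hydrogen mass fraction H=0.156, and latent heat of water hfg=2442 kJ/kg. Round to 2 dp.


LHV = HHV - hfg * 9 * H
Water correction = 2442 * 9 * 0.156 = 3428.568 kJ/kg
LHV = 43165 - 3428.568 = 39736.43 kJ/kg


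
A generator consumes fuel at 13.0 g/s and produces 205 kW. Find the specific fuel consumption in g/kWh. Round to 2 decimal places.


SFC = (mf / BP) * 3600
Rate = 13.0 / 205 = 0.063415 g/(s*kW)
SFC = 0.063415 * 3600 = 228.29 g/kWh


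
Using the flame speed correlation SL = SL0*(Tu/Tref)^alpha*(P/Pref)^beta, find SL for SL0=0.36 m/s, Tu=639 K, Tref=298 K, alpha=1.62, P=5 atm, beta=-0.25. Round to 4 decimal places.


SL = SL0 * (Tu/Tref)^alpha * (P/Pref)^beta
T ratio = 639/298 = 2.14429530
(T ratio)^alpha = 2.14429530^1.62 = 3.440971
(P/Pref)^beta = 5^(-0.25) = 0.668740
SL = 0.36 * 3.440971 * 0.668740 = 0.8284 m/s


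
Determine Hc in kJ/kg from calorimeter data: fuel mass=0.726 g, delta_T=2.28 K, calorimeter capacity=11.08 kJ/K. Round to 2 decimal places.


Hc = C_cal * delta_T / m_fuel
Q_released = 11.08 * 2.28 = 25.2624 kJ
m_fuel = 0.726 g = 0.726/1000 kg = 0.000726 kg
Hc = 25.2624 / 0.000726 = 34796.69 kJ/kg


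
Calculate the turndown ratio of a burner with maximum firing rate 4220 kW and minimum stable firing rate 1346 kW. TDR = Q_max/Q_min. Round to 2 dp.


TDR = Q_max / Q_min
TDR = 4220 / 1346 = 3.14


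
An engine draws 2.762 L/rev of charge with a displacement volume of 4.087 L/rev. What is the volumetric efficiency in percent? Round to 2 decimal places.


eta_v = (V_actual / V_disp) * 100
Ratio = 2.762 / 4.087 = 0.6758
eta_v = 0.6758 * 100 = 67.58%


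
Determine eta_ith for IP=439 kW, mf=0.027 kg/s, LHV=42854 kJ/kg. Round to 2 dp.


eta_ith = (IP / (mf * LHV)) * 100
Denominator = 0.027 * 42854 = 1157.0580 kW
eta_ith = (439 / 1157.0580) * 100 = 37.94%


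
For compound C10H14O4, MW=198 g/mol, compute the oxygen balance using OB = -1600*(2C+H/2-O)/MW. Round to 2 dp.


OB = -1600 * (2C + H/2 - O) / MW
Inner = 2*10 + 14/2 - 4 = 23.00
OB = -1600 * 23.00 / 198 = -185.86%


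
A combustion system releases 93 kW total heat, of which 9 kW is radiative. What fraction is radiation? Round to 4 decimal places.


f_rad = Q_rad / Q_total
f_rad = 9 / 93 = 0.0968


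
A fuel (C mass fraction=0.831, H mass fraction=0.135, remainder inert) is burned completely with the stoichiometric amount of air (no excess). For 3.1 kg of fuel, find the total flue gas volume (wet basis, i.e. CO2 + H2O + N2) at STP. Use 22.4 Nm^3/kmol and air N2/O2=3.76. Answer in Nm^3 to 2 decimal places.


Per kg fuel: CO2 = (C/12 kmol)*22.4 = (0.831/12)*22.4 = 1.55120 Nm^3
Per kg fuel: H2O = (H/2 kmol)*22.4 = (0.135/2)*22.4 = 1.51200 Nm^3
O2 needed per kg fuel = C/12 + H/4 = 0.831/12 + 0.135/4 = 0.10300000 kmol
Per kg fuel: N2 = O2*3.76*22.4 = 0.10300000*3.76*22.4 = 8.67507 Nm^3
Total per kg = 1.55120 + 1.51200 + 8.67507 = 11.73827 Nm^3
Total = 11.73827 * 3.1 = 36.39 Nm^3


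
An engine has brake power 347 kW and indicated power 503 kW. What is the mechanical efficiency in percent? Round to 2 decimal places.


eta_mech = (BP / IP) * 100
Ratio = 347 / 503 = 0.6899
eta_mech = 0.6899 * 100 = 68.99%


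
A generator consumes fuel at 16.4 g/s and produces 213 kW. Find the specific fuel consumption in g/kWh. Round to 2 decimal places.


SFC = (mf / BP) * 3600
Rate = 16.4 / 213 = 0.076995 g/(s*kW)
SFC = 0.076995 * 3600 = 277.18 g/kWh


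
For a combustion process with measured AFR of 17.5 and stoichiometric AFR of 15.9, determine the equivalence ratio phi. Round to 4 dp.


phi = AFR_stoich / AFR_actual
phi = 15.9 / 17.5 = 0.9086


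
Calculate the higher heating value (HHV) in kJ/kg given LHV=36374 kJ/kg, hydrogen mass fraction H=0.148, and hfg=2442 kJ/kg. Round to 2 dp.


HHV = LHV + hfg * 9 * H
Water addition = 2442 * 9 * 0.148 = 3252.744 kJ/kg
HHV = 36374 + 3252.744 = 39626.74 kJ/kg


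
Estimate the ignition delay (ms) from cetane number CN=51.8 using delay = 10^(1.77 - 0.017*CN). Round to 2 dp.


delay = 10^(1.77 - 0.017*CN)
Exponent = 1.77 - 0.017*51.8 = 0.8894
delay = 10^0.8894 = 7.75 ms


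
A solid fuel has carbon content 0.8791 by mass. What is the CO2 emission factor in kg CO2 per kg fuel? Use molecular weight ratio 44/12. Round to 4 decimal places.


EF = C_frac * (M_CO2 / M_C)
EF = 0.8791 * (44/12)
EF = 0.8791 * 3.666667 = 3.2234 kg_CO2/kg_fuel


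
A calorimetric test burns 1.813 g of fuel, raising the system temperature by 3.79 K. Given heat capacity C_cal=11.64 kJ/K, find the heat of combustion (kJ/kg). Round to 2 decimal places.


Hc = C_cal * delta_T / m_fuel
Q_released = 11.64 * 3.79 = 44.1156 kJ
m_fuel = 1.813 g = 1.813/1000 kg = 0.001813 kg
Hc = 44.1156 / 0.001813 = 24332.93 kJ/kg


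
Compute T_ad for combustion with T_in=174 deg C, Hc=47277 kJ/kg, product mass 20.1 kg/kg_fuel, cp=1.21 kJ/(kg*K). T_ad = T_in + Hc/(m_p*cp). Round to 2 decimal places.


T_ad = T_in + Hc / (m_p * cp)
Denominator = 20.1 * 1.21 = 24.3210
Temperature rise = 47277 / 24.3210 = 1943.88 K
T_ad = 174 + 1943.88 = 2117.88 deg C


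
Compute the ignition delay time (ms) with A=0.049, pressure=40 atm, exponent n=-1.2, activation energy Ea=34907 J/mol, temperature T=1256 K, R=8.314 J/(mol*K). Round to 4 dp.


tau = A * P^n * exp(Ea/(R*T))
P^n = 40^(-1.2) = 0.01195441
Ea/(R*T) = 34907/(8.314*1256) = 3.342819
exp(Ea/(R*T)) = 28.298790
tau = 0.049 * 0.01195441 * 28.298790 = 0.0166 ms


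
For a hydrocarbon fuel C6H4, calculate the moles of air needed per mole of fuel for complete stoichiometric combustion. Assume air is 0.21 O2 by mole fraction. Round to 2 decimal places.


Balanced combustion: C6H4 + 7 O2 -> 6 CO2 + 2 H2O
O2 needed = C + H/4 = 6 + 4/4 = 7.00 moles
Air moles = O2 / 0.21 = 7.00 / 0.21 = 33.33 moles air


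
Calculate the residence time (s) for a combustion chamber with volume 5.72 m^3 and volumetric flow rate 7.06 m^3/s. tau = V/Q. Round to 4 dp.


tau = V / Q_flow
tau = 5.72 / 7.06 = 0.8102 s


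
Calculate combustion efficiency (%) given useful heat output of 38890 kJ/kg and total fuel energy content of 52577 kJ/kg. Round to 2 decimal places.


Efficiency = (Q_useful / Q_fuel) * 100
Efficiency = (38890 / 52577) * 100
Efficiency = 0.7397 * 100 = 73.97%


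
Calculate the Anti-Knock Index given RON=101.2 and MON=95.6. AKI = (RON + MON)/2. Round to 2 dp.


AKI = (RON + MON) / 2
AKI = (101.2 + 95.6) / 2
AKI = 196.8 / 2 = 98.40


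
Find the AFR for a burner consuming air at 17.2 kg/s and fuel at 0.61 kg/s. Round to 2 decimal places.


AFR = m_air / m_fuel
AFR = 17.2 / 0.61 = 28.20


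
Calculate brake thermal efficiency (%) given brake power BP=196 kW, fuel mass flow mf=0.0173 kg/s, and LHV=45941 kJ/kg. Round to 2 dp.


eta_BTE = (BP / (mf * LHV)) * 100
Denominator = 0.0173 * 45941 = 794.7793 kW
eta_BTE = (196 / 794.7793) * 100 = 24.66%


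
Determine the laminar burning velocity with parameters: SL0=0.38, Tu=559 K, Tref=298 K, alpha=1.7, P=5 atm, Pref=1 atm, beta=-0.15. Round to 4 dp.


SL = SL0 * (Tu/Tref)^alpha * (P/Pref)^beta
T ratio = 559/298 = 1.87583893
(T ratio)^alpha = 1.87583893^1.7 = 2.913617
(P/Pref)^beta = 5^(-0.15) = 0.785515
SL = 0.38 * 2.913617 * 0.785515 = 0.8697 m/s


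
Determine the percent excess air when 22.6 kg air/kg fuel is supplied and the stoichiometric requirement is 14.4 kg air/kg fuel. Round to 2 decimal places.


Excess air = actual - stoichiometric = 22.6 - 14.4 = 8.20 kg/kg fuel
Excess air % = (excess / stoich) * 100 = (8.20 / 14.4) * 100 = 56.94%


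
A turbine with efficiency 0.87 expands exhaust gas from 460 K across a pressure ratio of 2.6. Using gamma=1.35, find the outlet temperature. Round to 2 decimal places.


T_out = T_in * (1 - eta * (1 - PR^(-(gamma-1)/gamma)))
Exponent = -(1.35-1)/1.35 = -0.25925926
PR^exp = 2.6^(-0.25925926) = 0.78057442
Factor = 1 - 0.87*(1 - 0.78057442) = 0.80909975
T_out = 460 * 0.80909975 = 372.19 K


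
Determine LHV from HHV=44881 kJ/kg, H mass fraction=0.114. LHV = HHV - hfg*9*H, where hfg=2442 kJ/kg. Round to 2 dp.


LHV = HHV - hfg * 9 * H
Water correction = 2442 * 9 * 0.114 = 2505.492 kJ/kg
LHV = 44881 - 2505.492 = 42375.51 kJ/kg


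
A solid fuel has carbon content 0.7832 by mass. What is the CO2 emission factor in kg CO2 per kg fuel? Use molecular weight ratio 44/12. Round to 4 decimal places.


EF = C_frac * (M_CO2 / M_C)
EF = 0.7832 * (44/12)
EF = 0.7832 * 3.666667 = 2.8717 kg_CO2/kg_fuel


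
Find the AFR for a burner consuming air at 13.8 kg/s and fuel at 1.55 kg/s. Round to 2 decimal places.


AFR = m_air / m_fuel
AFR = 13.8 / 1.55 = 8.90


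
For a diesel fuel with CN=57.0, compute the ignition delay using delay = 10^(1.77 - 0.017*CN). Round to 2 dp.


delay = 10^(1.77 - 0.017*CN)
Exponent = 1.77 - 0.017*57.0 = 0.8010
delay = 10^0.8010 = 6.32 ms


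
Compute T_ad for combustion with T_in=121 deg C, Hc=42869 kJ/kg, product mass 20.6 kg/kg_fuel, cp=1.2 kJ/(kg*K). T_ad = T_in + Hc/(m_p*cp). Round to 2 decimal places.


T_ad = T_in + Hc / (m_p * cp)
Denominator = 20.6 * 1.2 = 24.7200
Temperature rise = 42869 / 24.7200 = 1734.18 K
T_ad = 121 + 1734.18 = 1855.18 deg C


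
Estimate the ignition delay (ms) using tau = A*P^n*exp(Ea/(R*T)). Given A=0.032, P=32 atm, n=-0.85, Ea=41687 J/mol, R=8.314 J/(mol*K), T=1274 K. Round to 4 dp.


tau = A * P^n * exp(Ea/(R*T))
P^n = 32^(-0.85) = 0.05255603
Ea/(R*T) = 41687/(8.314*1274) = 3.935693
exp(Ea/(R*T)) = 51.197608
tau = 0.032 * 0.05255603 * 51.197608 = 0.0861 ms


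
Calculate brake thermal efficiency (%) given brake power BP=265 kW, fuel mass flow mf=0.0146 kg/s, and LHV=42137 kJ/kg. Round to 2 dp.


eta_BTE = (BP / (mf * LHV)) * 100
Denominator = 0.0146 * 42137 = 615.2002 kW
eta_BTE = (265 / 615.2002) * 100 = 43.08%


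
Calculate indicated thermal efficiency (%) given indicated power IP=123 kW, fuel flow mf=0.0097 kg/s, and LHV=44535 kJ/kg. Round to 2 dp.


eta_ith = (IP / (mf * LHV)) * 100
Denominator = 0.0097 * 44535 = 431.9895 kW
eta_ith = (123 / 431.9895) * 100 = 28.47%


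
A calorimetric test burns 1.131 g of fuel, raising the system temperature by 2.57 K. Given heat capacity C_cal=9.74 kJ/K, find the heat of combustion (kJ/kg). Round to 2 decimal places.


Hc = C_cal * delta_T / m_fuel
Q_released = 9.74 * 2.57 = 25.0318 kJ
m_fuel = 1.131 g = 1.131/1000 kg = 0.001131 kg
Hc = 25.0318 / 0.001131 = 22132.45 kJ/kg


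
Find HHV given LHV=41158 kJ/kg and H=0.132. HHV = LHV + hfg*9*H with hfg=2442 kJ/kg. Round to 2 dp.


HHV = LHV + hfg * 9 * H
Water addition = 2442 * 9 * 0.132 = 2901.096 kJ/kg
HHV = 41158 + 2901.096 = 44059.10 kJ/kg


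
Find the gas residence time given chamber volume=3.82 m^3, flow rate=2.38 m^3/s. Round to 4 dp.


tau = V / Q_flow
tau = 3.82 / 2.38 = 1.6050 s


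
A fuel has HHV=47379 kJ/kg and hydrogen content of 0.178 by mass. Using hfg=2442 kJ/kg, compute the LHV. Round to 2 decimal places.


LHV = HHV - hfg * 9 * H
Water correction = 2442 * 9 * 0.178 = 3912.084 kJ/kg
LHV = 47379 - 3912.084 = 43466.92 kJ/kg


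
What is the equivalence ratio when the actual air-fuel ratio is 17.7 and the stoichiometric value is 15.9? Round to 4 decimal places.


phi = AFR_stoich / AFR_actual
phi = 15.9 / 17.7 = 0.8983


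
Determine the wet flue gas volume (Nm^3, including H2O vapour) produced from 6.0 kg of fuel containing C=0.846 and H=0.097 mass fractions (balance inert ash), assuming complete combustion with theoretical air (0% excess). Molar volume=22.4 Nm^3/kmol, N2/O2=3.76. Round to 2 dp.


Per kg fuel: CO2 = (C/12 kmol)*22.4 = (0.846/12)*22.4 = 1.57920 Nm^3
Per kg fuel: H2O = (H/2 kmol)*22.4 = (0.097/2)*22.4 = 1.08640 Nm^3
O2 needed per kg fuel = C/12 + H/4 = 0.846/12 + 0.097/4 = 0.09475000 kmol
Per kg fuel: N2 = O2*3.76*22.4 = 0.09475000*3.76*22.4 = 7.98022 Nm^3
Total per kg = 1.57920 + 1.08640 + 7.98022 = 10.64582 Nm^3
Total = 10.64582 * 6.0 = 63.87 Nm^3


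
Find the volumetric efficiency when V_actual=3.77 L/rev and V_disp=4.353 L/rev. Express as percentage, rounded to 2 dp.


eta_v = (V_actual / V_disp) * 100
Ratio = 3.77 / 4.353 = 0.8661
eta_v = 0.8661 * 100 = 86.61%


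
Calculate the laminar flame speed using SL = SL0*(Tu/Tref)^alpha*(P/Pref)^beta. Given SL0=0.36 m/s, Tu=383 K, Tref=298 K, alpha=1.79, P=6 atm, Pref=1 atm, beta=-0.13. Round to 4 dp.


SL = SL0 * (Tu/Tref)^alpha * (P/Pref)^beta
T ratio = 383/298 = 1.28523490
(T ratio)^alpha = 1.28523490^1.79 = 1.567035
(P/Pref)^beta = 6^(-0.13) = 0.792210
SL = 0.36 * 1.567035 * 0.792210 = 0.4469 m/s


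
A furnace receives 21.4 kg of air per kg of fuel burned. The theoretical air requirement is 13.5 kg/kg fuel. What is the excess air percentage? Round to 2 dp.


Excess air = actual - stoichiometric = 21.4 - 13.5 = 7.90 kg/kg fuel
Excess air % = (excess / stoich) * 100 = (7.90 / 13.5) * 100 = 58.52%


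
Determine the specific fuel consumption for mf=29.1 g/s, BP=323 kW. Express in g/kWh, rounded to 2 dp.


SFC = (mf / BP) * 3600
Rate = 29.1 / 323 = 0.090093 g/(s*kW)
SFC = 0.090093 * 3600 = 324.33 g/kWh


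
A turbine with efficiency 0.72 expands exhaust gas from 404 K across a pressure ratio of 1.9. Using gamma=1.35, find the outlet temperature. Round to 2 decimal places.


T_out = T_in * (1 - eta * (1 - PR^(-(gamma-1)/gamma)))
Exponent = -(1.35-1)/1.35 = -0.25925926
PR^exp = 1.9^(-0.25925926) = 0.84670193
Factor = 1 - 0.72*(1 - 0.84670193) = 0.88962539
T_out = 404 * 0.88962539 = 359.41 K


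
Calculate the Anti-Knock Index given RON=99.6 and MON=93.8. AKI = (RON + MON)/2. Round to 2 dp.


AKI = (RON + MON) / 2
AKI = (99.6 + 93.8) / 2
AKI = 193.4 / 2 = 96.70


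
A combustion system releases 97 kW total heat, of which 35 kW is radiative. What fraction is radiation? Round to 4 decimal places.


f_rad = Q_rad / Q_total
f_rad = 35 / 97 = 0.3608


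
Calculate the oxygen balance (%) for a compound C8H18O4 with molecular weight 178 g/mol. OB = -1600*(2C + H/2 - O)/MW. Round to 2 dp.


OB = -1600 * (2C + H/2 - O) / MW
Inner = 2*8 + 18/2 - 4 = 21.00
OB = -1600 * 21.00 / 178 = -188.76%


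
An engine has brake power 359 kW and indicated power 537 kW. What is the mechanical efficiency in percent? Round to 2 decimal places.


eta_mech = (BP / IP) * 100
Ratio = 359 / 537 = 0.6685
eta_mech = 0.6685 * 100 = 66.85%


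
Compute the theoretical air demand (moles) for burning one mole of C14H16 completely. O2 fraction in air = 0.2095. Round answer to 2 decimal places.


Balanced combustion: C14H16 + 18 O2 -> 14 CO2 + 8 H2O
O2 needed = C + H/4 = 14 + 16/4 = 18.00 moles
Air moles = O2 / 0.2095 = 18.00 / 0.2095 = 85.92 moles air


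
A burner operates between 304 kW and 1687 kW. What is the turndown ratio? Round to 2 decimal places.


TDR = Q_max / Q_min
TDR = 1687 / 304 = 5.55


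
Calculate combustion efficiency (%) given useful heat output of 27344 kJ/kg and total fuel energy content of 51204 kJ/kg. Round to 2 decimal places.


Efficiency = (Q_useful / Q_fuel) * 100
Efficiency = (27344 / 51204) * 100
Efficiency = 0.5340 * 100 = 53.40%


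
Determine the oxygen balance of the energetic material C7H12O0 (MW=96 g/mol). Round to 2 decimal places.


OB = -1600 * (2C + H/2 - O) / MW
Inner = 2*7 + 12/2 - 0 = 20.00
OB = -1600 * 20.00 / 96 = -333.33%


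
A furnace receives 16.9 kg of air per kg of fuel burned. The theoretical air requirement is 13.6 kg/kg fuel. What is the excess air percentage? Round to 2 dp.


Excess air = actual - stoichiometric = 16.9 - 13.6 = 3.30 kg/kg fuel
Excess air % = (excess / stoich) * 100 = (3.30 / 13.6) * 100 = 24.26%


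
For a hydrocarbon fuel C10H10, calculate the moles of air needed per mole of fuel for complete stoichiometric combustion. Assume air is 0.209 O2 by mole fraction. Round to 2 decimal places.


Balanced combustion: C10H10 + 12.5 O2 -> 10 CO2 + 5 H2O
O2 needed = C + H/4 = 10 + 10/4 = 12.50 moles
Air moles = O2 / 0.209 = 12.50 / 0.209 = 59.81 moles air


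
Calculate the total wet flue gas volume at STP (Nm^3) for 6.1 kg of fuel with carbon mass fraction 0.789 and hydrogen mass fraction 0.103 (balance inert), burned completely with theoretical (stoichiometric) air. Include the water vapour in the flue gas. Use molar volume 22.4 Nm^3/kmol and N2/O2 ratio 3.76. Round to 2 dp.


Per kg fuel: CO2 = (C/12 kmol)*22.4 = (0.789/12)*22.4 = 1.47280 Nm^3
Per kg fuel: H2O = (H/2 kmol)*22.4 = (0.103/2)*22.4 = 1.15360 Nm^3
O2 needed per kg fuel = C/12 + H/4 = 0.789/12 + 0.103/4 = 0.09150000 kmol
Per kg fuel: N2 = O2*3.76*22.4 = 0.09150000*3.76*22.4 = 7.70650 Nm^3
Total per kg = 1.47280 + 1.15360 + 7.70650 = 10.33290 Nm^3
Total = 10.33290 * 6.1 = 63.03 Nm^3


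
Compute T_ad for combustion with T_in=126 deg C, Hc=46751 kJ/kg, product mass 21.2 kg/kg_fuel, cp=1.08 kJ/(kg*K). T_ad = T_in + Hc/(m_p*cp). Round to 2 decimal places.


T_ad = T_in + Hc / (m_p * cp)
Denominator = 21.2 * 1.08 = 22.8960
Temperature rise = 46751 / 22.8960 = 2041.89 K
T_ad = 126 + 2041.89 = 2167.89 deg C


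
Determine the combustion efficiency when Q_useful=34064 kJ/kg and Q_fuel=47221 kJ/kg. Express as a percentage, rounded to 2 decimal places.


Efficiency = (Q_useful / Q_fuel) * 100
Efficiency = (34064 / 47221) * 100
Efficiency = 0.7214 * 100 = 72.14%


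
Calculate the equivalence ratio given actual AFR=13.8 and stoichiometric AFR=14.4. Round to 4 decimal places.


phi = AFR_stoich / AFR_actual
phi = 14.4 / 13.8 = 1.0435


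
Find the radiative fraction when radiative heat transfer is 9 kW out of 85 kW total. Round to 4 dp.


f_rad = Q_rad / Q_total
f_rad = 9 / 85 = 0.1059


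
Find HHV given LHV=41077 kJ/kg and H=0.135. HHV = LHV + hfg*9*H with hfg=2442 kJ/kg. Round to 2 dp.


HHV = LHV + hfg * 9 * H
Water addition = 2442 * 9 * 0.135 = 2967.030 kJ/kg
HHV = 41077 + 2967.030 = 44044.03 kJ/kg


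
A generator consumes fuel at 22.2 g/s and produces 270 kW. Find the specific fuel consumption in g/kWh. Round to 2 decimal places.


SFC = (mf / BP) * 3600
Rate = 22.2 / 270 = 0.082222 g/(s*kW)
SFC = 0.082222 * 3600 = 296.00 g/kWh


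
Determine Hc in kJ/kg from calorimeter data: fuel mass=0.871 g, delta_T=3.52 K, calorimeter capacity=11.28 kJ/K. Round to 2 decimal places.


Hc = C_cal * delta_T / m_fuel
Q_released = 11.28 * 3.52 = 39.7056 kJ
m_fuel = 0.871 g = 0.871/1000 kg = 0.000871 kg
Hc = 39.7056 / 0.000871 = 45586.22 kJ/kg


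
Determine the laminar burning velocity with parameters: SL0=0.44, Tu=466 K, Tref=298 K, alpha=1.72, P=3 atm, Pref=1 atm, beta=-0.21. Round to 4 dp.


SL = SL0 * (Tu/Tref)^alpha * (P/Pref)^beta
T ratio = 466/298 = 1.56375839
(T ratio)^alpha = 1.56375839^1.72 = 2.157604
(P/Pref)^beta = 3^(-0.21) = 0.793971
SL = 0.44 * 2.157604 * 0.793971 = 0.7538 m/s


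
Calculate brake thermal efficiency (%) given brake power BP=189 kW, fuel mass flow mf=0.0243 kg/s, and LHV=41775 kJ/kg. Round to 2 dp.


eta_BTE = (BP / (mf * LHV)) * 100
Denominator = 0.0243 * 41775 = 1015.1325 kW
eta_BTE = (189 / 1015.1325) * 100 = 18.62%


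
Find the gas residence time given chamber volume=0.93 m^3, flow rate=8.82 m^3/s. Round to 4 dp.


tau = V / Q_flow
tau = 0.93 / 8.82 = 0.1054 s


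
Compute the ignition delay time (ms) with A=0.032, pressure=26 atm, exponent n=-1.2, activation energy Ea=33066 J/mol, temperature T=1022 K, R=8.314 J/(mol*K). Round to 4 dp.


tau = A * P^n * exp(Ea/(R*T))
P^n = 26^(-1.2) = 0.02004620
Ea/(R*T) = 33066/(8.314*1022) = 3.891533
exp(Ea/(R*T)) = 48.985937
tau = 0.032 * 0.02004620 * 48.985937 = 0.0314 ms


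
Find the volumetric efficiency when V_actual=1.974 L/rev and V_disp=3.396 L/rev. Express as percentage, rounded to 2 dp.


eta_v = (V_actual / V_disp) * 100
Ratio = 1.974 / 3.396 = 0.5813
eta_v = 0.5813 * 100 = 58.13%


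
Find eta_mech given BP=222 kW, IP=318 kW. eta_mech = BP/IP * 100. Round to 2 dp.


eta_mech = (BP / IP) * 100
Ratio = 222 / 318 = 0.6981
eta_mech = 0.6981 * 100 = 69.81%


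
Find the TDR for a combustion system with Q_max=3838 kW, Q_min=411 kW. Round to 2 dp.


TDR = Q_max / Q_min
TDR = 3838 / 411 = 9.34


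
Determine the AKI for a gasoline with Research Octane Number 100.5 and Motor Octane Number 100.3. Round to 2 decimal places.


AKI = (RON + MON) / 2
AKI = (100.5 + 100.3) / 2
AKI = 200.8 / 2 = 100.40


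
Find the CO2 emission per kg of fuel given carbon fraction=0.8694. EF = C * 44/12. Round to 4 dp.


EF = C_frac * (M_CO2 / M_C)
EF = 0.8694 * (44/12)
EF = 0.8694 * 3.666667 = 3.1878 kg_CO2/kg_fuel


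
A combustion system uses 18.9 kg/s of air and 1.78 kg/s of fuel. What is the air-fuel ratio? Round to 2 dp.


AFR = m_air / m_fuel
AFR = 18.9 / 1.78 = 10.62


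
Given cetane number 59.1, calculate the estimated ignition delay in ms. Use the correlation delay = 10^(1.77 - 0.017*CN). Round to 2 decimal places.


delay = 10^(1.77 - 0.017*CN)
Exponent = 1.77 - 0.017*59.1 = 0.7653
delay = 10^0.7653 = 5.83 ms


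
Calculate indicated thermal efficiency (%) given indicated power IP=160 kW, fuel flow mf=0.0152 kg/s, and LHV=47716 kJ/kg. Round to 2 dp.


eta_ith = (IP / (mf * LHV)) * 100
Denominator = 0.0152 * 47716 = 725.2832 kW
eta_ith = (160 / 725.2832) * 100 = 22.06%


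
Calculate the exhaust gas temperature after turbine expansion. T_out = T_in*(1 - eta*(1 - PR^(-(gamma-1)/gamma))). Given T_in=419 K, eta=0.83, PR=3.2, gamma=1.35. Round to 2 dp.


T_out = T_in * (1 - eta * (1 - PR^(-(gamma-1)/gamma)))
Exponent = -(1.35-1)/1.35 = -0.25925926
PR^exp = 3.2^(-0.25925926) = 0.73966521
Factor = 1 - 0.83*(1 - 0.73966521) = 0.78392212
T_out = 419 * 0.78392212 = 328.46 K


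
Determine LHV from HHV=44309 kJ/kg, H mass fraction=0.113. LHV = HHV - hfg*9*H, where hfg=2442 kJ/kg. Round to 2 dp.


LHV = HHV - hfg * 9 * H
Water correction = 2442 * 9 * 0.113 = 2483.514 kJ/kg
LHV = 44309 - 2483.514 = 41825.49 kJ/kg


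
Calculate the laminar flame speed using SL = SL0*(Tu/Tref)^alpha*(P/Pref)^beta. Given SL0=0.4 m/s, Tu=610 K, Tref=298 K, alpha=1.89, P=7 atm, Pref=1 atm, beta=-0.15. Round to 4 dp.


SL = SL0 * (Tu/Tref)^alpha * (P/Pref)^beta
T ratio = 610/298 = 2.04697987
(T ratio)^alpha = 2.04697987^1.89 = 3.872618
(P/Pref)^beta = 7^(-0.15) = 0.746853
SL = 0.4 * 3.872618 * 0.746853 = 1.1569 m/s


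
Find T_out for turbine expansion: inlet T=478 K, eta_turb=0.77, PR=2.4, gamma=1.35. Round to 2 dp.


T_out = T_in * (1 - eta * (1 - PR^(-(gamma-1)/gamma)))
Exponent = -(1.35-1)/1.35 = -0.25925926
PR^exp = 2.4^(-0.25925926) = 0.79694200
Factor = 1 - 0.77*(1 - 0.79694200) = 0.84364534
T_out = 478 * 0.84364534 = 403.26 K


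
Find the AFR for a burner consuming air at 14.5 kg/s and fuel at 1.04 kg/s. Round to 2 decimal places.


AFR = m_air / m_fuel
AFR = 14.5 / 1.04 = 13.94


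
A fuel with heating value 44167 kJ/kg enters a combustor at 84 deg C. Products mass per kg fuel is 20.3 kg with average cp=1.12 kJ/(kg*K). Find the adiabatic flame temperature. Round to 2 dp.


T_ad = T_in + Hc / (m_p * cp)
Denominator = 20.3 * 1.12 = 22.7360
Temperature rise = 44167 / 22.7360 = 1942.60 K
T_ad = 84 + 1942.60 = 2026.60 deg C


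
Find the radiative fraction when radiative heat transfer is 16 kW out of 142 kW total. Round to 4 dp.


f_rad = Q_rad / Q_total
f_rad = 16 / 142 = 0.1127


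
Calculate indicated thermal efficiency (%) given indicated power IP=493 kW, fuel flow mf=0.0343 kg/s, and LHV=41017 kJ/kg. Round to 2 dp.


eta_ith = (IP / (mf * LHV)) * 100
Denominator = 0.0343 * 41017 = 1406.8831 kW
eta_ith = (493 / 1406.8831) * 100 = 35.04%


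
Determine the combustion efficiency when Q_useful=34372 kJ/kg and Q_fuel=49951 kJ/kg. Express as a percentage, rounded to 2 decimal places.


Efficiency = (Q_useful / Q_fuel) * 100
Efficiency = (34372 / 49951) * 100
Efficiency = 0.6881 * 100 = 68.81%


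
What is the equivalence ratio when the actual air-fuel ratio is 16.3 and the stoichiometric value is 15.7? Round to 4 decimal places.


phi = AFR_stoich / AFR_actual
phi = 15.7 / 16.3 = 0.9632


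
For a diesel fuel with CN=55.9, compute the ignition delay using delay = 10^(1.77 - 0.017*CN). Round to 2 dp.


delay = 10^(1.77 - 0.017*CN)
Exponent = 1.77 - 0.017*55.9 = 0.8197
delay = 10^0.8197 = 6.60 ms


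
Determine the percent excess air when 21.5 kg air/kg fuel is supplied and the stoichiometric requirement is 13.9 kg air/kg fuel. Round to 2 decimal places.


Excess air = actual - stoichiometric = 21.5 - 13.9 = 7.60 kg/kg fuel
Excess air % = (excess / stoich) * 100 = (7.60 / 13.9) * 100 = 54.68%


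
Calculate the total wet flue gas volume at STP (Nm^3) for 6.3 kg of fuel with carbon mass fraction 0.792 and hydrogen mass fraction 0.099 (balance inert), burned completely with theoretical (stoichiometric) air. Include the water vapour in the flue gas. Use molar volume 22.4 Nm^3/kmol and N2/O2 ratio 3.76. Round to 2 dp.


Per kg fuel: CO2 = (C/12 kmol)*22.4 = (0.792/12)*22.4 = 1.47840 Nm^3
Per kg fuel: H2O = (H/2 kmol)*22.4 = (0.099/2)*22.4 = 1.10880 Nm^3
O2 needed per kg fuel = C/12 + H/4 = 0.792/12 + 0.099/4 = 0.09075000 kmol
Per kg fuel: N2 = O2*3.76*22.4 = 0.09075000*3.76*22.4 = 7.64333 Nm^3
Total per kg = 1.47840 + 1.10880 + 7.64333 = 10.23053 Nm^3
Total = 10.23053 * 6.3 = 64.45 Nm^3


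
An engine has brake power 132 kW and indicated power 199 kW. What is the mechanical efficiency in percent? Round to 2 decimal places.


eta_mech = (BP / IP) * 100
Ratio = 132 / 199 = 0.6633
eta_mech = 0.6633 * 100 = 66.33%


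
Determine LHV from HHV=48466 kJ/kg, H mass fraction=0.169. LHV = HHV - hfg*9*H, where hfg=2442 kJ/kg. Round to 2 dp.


LHV = HHV - hfg * 9 * H
Water correction = 2442 * 9 * 0.169 = 3714.282 kJ/kg
LHV = 48466 - 3714.282 = 44751.72 kJ/kg


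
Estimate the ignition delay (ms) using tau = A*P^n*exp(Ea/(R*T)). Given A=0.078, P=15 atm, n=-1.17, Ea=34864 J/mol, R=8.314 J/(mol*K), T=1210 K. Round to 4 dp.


tau = A * P^n * exp(Ea/(R*T))
P^n = 15^(-1.17) = 0.04207007
Ea/(R*T) = 34864/(8.314*1210) = 3.465627
exp(Ea/(R*T)) = 31.996516
tau = 0.078 * 0.04207007 * 31.996516 = 0.1050 ms
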